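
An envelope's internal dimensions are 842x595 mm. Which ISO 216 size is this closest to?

Aspect ratio 842/595 ≈ 1.415 — close to the ISO √2 ≈ 1.414.
In the A-series (A0 area = 1 m²): A1 = 594 × 841 mm.
Off by 2 mm total — nearest standard size.

A1 (594 × 841 mm)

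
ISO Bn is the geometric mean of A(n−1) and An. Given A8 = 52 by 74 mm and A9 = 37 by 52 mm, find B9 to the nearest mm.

Short side: √(52 · 37) = √1924 ≈ 43.9 → 44 mm
Long side: √(74 · 52) = √3848 ≈ 62.0 → 62 mm

44 × 62 mm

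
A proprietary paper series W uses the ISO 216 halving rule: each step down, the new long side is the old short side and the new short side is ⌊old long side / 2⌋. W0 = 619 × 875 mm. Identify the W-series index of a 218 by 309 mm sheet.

W3

W0: 619 × 875 mm
W1: 437 × 619 mm
W2: 309 × 437 mm
W3: 218 × 309 mm
W4: 154 × 218 mm
→ matches W3.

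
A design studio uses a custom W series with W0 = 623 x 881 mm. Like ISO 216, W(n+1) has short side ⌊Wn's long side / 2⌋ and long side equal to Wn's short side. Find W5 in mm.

110 × 155 mm

W1: ⌊881/2⌋ × 623 = 440 × 623 mm
W2: ⌊623/2⌋ × 440 = 311 × 440 mm
W3: ⌊440/2⌋ × 311 = 220 × 311 mm
W4: ⌊311/2⌋ × 220 = 155 × 220 mm
W5: ⌊220/2⌋ × 155 = 110 × 155 mm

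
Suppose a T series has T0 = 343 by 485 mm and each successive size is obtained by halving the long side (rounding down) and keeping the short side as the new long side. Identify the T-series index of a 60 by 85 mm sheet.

T0: 343 × 485 mm
T1: 242 × 343 mm
T2: 171 × 242 mm
T3: 121 × 171 mm
T4: 85 × 121 mm
T5: 60 × 85 mm
T6: 42 × 60 mm
→ matches T5.

T5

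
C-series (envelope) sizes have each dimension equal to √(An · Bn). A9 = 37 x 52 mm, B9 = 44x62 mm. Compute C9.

Short side: √(37 · 44) = √1628 ≈ 40.3 → 40 mm
Long side: √(52 · 62) = √3224 ≈ 56.8 → 57 mm

40 × 57 mm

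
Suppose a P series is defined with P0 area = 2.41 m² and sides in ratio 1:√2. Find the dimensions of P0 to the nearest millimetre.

1305 × 1846 mm

Let the short side be w mm. Then w · w√2 = 2.41 m² = 2,410,000 mm².
w² = 2,410,000/√2, so w ≈ 1305.4 mm; long side = w√2 ≈ 1846.1 mm.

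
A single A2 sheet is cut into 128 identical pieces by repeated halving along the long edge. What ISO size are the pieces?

128 = 2^7, so 7 halving steps.
A2 → A3 → … → A9 after 7 steps.

A9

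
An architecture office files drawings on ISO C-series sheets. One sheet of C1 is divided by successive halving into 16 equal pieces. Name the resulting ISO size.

C5

16 = 2^4, so 4 halving steps.
C1 → C2 → … → C5 after 4 steps.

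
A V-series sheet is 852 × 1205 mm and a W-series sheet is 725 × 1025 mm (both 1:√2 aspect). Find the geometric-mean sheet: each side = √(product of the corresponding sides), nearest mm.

786 × 1111 mm

Short side: √(852 · 725) = √617700 ≈ 785.9 → 786 mm
Long side: √(1205 · 1025) = √1235125 ≈ 1111.4 → 1111 mm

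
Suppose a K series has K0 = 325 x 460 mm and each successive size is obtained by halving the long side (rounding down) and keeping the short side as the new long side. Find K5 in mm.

57 × 81 mm

K1: ⌊460/2⌋ × 325 = 230 × 325 mm
K2: ⌊325/2⌋ × 230 = 162 × 230 mm
K3: ⌊230/2⌋ × 162 = 115 × 162 mm
K4: ⌊162/2⌋ × 115 = 81 × 115 mm
K5: ⌊115/2⌋ × 81 = 57 × 81 mm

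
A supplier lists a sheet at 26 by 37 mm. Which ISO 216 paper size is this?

Aspect ratio 37/26 ≈ 1.423 — close to the ISO √2 ≈ 1.414.
In the A-series (A0 area = 1 m²): A10 = 26 × 37 mm.

A10 (26 × 37 mm)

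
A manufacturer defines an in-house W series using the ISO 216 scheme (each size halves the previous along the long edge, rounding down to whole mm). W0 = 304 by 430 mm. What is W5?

W1: ⌊430/2⌋ × 304 = 215 × 304 mm
W2: ⌊304/2⌋ × 215 = 152 × 215 mm
W3: ⌊215/2⌋ × 152 = 107 × 152 mm
W4: ⌊152/2⌋ × 107 = 76 × 107 mm
W5: ⌊107/2⌋ × 76 = 53 × 76 mm

53 × 76 mm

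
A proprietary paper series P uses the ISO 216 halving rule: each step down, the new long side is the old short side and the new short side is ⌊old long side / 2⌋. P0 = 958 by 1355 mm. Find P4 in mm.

P1: ⌊1355/2⌋ × 958 = 677 × 958 mm
P2: ⌊958/2⌋ × 677 = 479 × 677 mm
P3: ⌊677/2⌋ × 479 = 338 × 479 mm
P4: ⌊479/2⌋ × 338 = 239 × 338 mm

239 × 338 mm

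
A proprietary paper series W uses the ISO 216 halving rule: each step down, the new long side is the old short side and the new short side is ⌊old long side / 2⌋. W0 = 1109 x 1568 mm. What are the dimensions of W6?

138 × 196 mm

W1: ⌊1568/2⌋ × 1109 = 784 × 1109 mm
W2: ⌊1109/2⌋ × 784 = 554 × 784 mm
W3: ⌊784/2⌋ × 554 = 392 × 554 mm
W4: ⌊554/2⌋ × 392 = 277 × 392 mm
W5: ⌊392/2⌋ × 277 = 196 × 277 mm
W6: ⌊277/2⌋ × 196 = 138 × 196 mm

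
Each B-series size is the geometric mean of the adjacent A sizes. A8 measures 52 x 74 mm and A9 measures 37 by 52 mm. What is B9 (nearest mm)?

Short side: √(52 · 37) = √1924 ≈ 43.9 → 44 mm
Long side: √(74 · 52) = √3848 ≈ 62.0 → 62 mm

44 × 62 mm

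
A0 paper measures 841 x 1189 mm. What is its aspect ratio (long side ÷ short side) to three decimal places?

1189 / 841 = 1.414
Matches √2 ≈ 1.414 — the ISO 216 defining ratio.

1.414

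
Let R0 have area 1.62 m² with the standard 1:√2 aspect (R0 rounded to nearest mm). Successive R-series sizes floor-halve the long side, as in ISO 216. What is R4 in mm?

Let R0's short side be w mm. w · w√2 = 1.62 m² = 1,620,000 mm², so w ≈ 1070.3 mm and w√2 ≈ 1513.6 mm → R0 = 1070 × 1514 mm.
R1: ⌊1514/2⌋ × 1070 = 757 × 1070 mm
R2: ⌊1070/2⌋ × 757 = 535 × 757 mm
R3: ⌊757/2⌋ × 535 = 378 × 535 mm
R4: ⌊535/2⌋ × 378 = 267 × 378 mm

267 × 378 mm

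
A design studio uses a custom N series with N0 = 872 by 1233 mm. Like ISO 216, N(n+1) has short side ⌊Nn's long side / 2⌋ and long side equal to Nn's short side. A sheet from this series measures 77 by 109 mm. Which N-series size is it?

N0: 872 × 1233 mm
N1: 616 × 872 mm
N2: 436 × 616 mm
N3: 308 × 436 mm
N4: 218 × 308 mm
N5: 154 × 218 mm
N6: 109 × 154 mm
N7: 77 × 109 mm
N8: 54 × 77 mm
→ matches N7.

N7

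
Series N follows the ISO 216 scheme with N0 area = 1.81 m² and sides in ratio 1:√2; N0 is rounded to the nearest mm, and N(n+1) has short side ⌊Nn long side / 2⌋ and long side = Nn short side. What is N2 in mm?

Let N0's short side be w mm. w · w√2 = 1.81 m² = 1,810,000 mm², so w ≈ 1131.3 mm and w√2 ≈ 1599.9 mm → N0 = 1131 × 1600 mm.
N1: ⌊1600/2⌋ × 1131 = 800 × 1131 mm
N2: ⌊1131/2⌋ × 800 = 565 × 800 mm

565 × 800 mm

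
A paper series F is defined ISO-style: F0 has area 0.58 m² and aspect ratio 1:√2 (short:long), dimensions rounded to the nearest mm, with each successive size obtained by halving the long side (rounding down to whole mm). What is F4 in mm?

Let F0's short side be w mm. w · w√2 = 0.58 m² = 580,000 mm², so w ≈ 640.4 mm and w√2 ≈ 905.7 mm → F0 = 640 × 906 mm.
F1: ⌊906/2⌋ × 640 = 453 × 640 mm
F2: ⌊640/2⌋ × 453 = 320 × 453 mm
F3: ⌊453/2⌋ × 320 = 226 × 320 mm
F4: ⌊320/2⌋ × 226 = 160 × 226 mm

160 × 226 mm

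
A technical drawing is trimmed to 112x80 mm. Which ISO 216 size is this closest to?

Aspect ratio 112/80 ≈ 1.400 — close to the ISO √2 ≈ 1.414.
In the C-series (envelope sizes, between A and B): C7 = 81 × 114 mm.
Off by 3 mm total — nearest standard size.

C7 (81 × 114 mm)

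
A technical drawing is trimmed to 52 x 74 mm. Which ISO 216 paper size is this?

A8 (52 × 74 mm)

Aspect ratio 74/52 ≈ 1.423 — close to the ISO √2 ≈ 1.414.
In the A-series (A0 area = 1 m²): A8 = 52 × 74 mm.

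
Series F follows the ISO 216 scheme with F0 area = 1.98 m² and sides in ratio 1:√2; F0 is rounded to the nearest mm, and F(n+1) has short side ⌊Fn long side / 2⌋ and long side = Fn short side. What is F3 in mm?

Let F0's short side be w mm. w · w√2 = 1.98 m² = 1,980,000 mm², so w ≈ 1183.2 mm and w√2 ≈ 1673.4 mm → F0 = 1183 × 1673 mm.
F1: ⌊1673/2⌋ × 1183 = 836 × 1183 mm
F2: ⌊1183/2⌋ × 836 = 591 × 836 mm
F3: ⌊836/2⌋ × 591 = 418 × 591 mm

418 × 591 mm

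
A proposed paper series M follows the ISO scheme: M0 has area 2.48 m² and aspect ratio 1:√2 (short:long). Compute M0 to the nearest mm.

1324 × 1873 mm

Let the short side be w mm. Then w · w√2 = 2.48 m² = 2,480,000 mm².
w² = 2,480,000/√2, so w ≈ 1324.2 mm; long side = w√2 ≈ 1872.8 mm.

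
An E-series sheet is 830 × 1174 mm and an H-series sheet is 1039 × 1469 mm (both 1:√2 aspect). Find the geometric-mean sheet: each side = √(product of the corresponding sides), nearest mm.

Short side: √(830 · 1039) = √862370 ≈ 928.6 → 929 mm
Long side: √(1174 · 1469) = √1724606 ≈ 1313.2 → 1313 mm

929 × 1313 mm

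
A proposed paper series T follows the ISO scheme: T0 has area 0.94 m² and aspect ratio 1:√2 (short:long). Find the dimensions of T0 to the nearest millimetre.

815 × 1153 mm

Let the short side be w mm. Then w · w√2 = 0.94 m² = 940,000 mm².
w² = 940,000/√2, so w ≈ 815.3 mm; long side = w√2 ≈ 1153.0 mm.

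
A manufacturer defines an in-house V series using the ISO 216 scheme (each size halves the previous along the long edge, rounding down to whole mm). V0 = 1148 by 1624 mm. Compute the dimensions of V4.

V1 = 812 × 1148 mm (from V0 by 1 halving).
V2: ⌊1148/2⌋ × 812 = 574 × 812 mm
V3: ⌊812/2⌋ × 574 = 406 × 574 mm
V4: ⌊574/2⌋ × 406 = 287 × 406 mm

287 × 406 mm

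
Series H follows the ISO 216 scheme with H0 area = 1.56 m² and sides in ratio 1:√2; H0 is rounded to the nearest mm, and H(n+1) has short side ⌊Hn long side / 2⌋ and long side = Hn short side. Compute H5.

Let H0's short side be w mm. w · w√2 = 1.56 m² = 1,560,000 mm², so w ≈ 1050.3 mm and w√2 ≈ 1485.3 mm → H0 = 1050 × 1485 mm.
H1: ⌊1485/2⌋ × 1050 = 742 × 1050 mm
H2: ⌊1050/2⌋ × 742 = 525 × 742 mm
H3: ⌊742/2⌋ × 525 = 371 × 525 mm
H4: ⌊525/2⌋ × 371 = 262 × 371 mm
H5: ⌊371/2⌋ × 262 = 185 × 262 mm

185 × 262 mm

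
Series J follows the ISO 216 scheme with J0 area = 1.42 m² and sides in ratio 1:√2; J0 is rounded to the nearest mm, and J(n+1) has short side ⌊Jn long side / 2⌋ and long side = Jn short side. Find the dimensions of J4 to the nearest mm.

Let J0's short side be w mm. w · w√2 = 1.42 m² = 1,420,000 mm², so w ≈ 1002.0 mm and w√2 ≈ 1417.1 mm → J0 = 1002 × 1417 mm.
J1: ⌊1417/2⌋ × 1002 = 708 × 1002 mm
J2: ⌊1002/2⌋ × 708 = 501 × 708 mm
J3: ⌊708/2⌋ × 501 = 354 × 501 mm
J4: ⌊501/2⌋ × 354 = 250 × 354 mm

250 × 354 mm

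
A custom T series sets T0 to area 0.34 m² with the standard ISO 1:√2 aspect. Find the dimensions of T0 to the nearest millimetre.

Let the short side be w mm. Then w · w√2 = 0.34 m² = 340,000 mm².
w² = 340,000/√2, so w ≈ 490.3 mm; long side = w√2 ≈ 693.4 mm.

490 × 693 mm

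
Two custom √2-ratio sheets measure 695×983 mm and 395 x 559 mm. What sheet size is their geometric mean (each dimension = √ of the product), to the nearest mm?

524 × 741 mm

Short side: √(695 · 395) = √274525 ≈ 524.0 → 524 mm
Long side: √(983 · 559) = √549497 ≈ 741.3 → 741 mm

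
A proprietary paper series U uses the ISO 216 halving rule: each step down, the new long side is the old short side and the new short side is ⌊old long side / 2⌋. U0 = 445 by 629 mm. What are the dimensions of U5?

78 × 111 mm

U1 = 314 × 445 mm (from U0 by 1 halving).
U2: ⌊445/2⌋ × 314 = 222 × 314 mm
U3: ⌊314/2⌋ × 222 = 157 × 222 mm
U4: ⌊222/2⌋ × 157 = 111 × 157 mm
U5: ⌊157/2⌋ × 111 = 78 × 111 mm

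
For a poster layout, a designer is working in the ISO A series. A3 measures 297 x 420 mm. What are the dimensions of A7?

A4: ⌊420/2⌋ × 297 = 210 × 297 mm
A5: ⌊297/2⌋ × 210 = 148 × 210 mm
A6: ⌊210/2⌋ × 148 = 105 × 148 mm
A7: ⌊148/2⌋ × 105 = 74 × 105 mm

74 × 105 mm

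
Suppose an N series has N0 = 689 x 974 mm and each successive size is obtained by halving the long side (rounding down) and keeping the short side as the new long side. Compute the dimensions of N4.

172 × 243 mm

N1: ⌊974/2⌋ × 689 = 487 × 689 mm
N2: ⌊689/2⌋ × 487 = 344 × 487 mm
N3: ⌊487/2⌋ × 344 = 243 × 344 mm
N4: ⌊344/2⌋ × 243 = 172 × 243 mm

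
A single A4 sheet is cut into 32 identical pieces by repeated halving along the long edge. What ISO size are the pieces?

32 = 2^5, so 5 halving steps.
A4 → A5 → … → A9 after 5 steps.

A9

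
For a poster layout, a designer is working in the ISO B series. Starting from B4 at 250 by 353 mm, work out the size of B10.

31 × 44 mm

B5: ⌊353/2⌋ × 250 = 176 × 250 mm
B6: ⌊250/2⌋ × 176 = 125 × 176 mm
B7: ⌊176/2⌋ × 125 = 88 × 125 mm
B8: ⌊125/2⌋ × 88 = 62 × 88 mm
B9: ⌊88/2⌋ × 62 = 44 × 62 mm
B10: ⌊62/2⌋ × 44 = 31 × 44 mm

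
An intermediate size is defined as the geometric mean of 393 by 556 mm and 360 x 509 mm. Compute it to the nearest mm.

376 × 532 mm

Short side: √(393 · 360) = √141480 ≈ 376.1 → 376 mm
Long side: √(556 · 509) = √283004 ≈ 532.0 → 532 mm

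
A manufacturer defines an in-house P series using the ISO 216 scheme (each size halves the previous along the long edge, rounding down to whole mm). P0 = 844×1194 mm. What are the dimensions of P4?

P1: ⌊1194/2⌋ × 844 = 597 × 844 mm
P2: ⌊844/2⌋ × 597 = 422 × 597 mm
P3: ⌊597/2⌋ × 422 = 298 × 422 mm
P4: ⌊422/2⌋ × 298 = 211 × 298 mm

211 × 298 mm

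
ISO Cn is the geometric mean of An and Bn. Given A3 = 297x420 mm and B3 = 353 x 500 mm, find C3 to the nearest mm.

Short side: √(297 · 353) = √104841 ≈ 323.8 → 324 mm
Long side: √(420 · 500) = √210000 ≈ 458.3 → 458 mm

324 × 458 mm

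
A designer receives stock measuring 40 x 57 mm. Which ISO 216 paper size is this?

C9 (40 × 57 mm)

Aspect ratio 57/40 ≈ 1.425 — close to the ISO √2 ≈ 1.414.
In the C-series (envelope sizes, between A and B): C9 = 40 × 57 mm.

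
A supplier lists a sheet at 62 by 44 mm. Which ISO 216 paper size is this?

Aspect ratio 62/44 ≈ 1.409 — close to the ISO √2 ≈ 1.414.
In the B-series (B0 = 1000 × 1414 mm): B9 = 44 × 62 mm.

B9 (44 × 62 mm)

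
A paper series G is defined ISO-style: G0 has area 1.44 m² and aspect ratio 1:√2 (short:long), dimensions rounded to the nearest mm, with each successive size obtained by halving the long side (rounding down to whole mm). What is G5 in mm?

178 × 252 mm

Let G0's short side be w mm. w · w√2 = 1.44 m² = 1,440,000 mm², so w ≈ 1009.1 mm and w√2 ≈ 1427.0 mm → G0 = 1009 × 1427 mm.
G1: ⌊1427/2⌋ × 1009 = 713 × 1009 mm
G2: ⌊1009/2⌋ × 713 = 504 × 713 mm
G3: ⌊713/2⌋ × 504 = 356 × 504 mm
G4: ⌊504/2⌋ × 356 = 252 × 356 mm
G5: ⌊356/2⌋ × 252 = 178 × 252 mm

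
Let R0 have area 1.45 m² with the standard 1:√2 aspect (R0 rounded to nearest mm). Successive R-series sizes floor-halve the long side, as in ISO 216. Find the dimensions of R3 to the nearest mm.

Let R0's short side be w mm. w · w√2 = 1.45 m² = 1,450,000 mm², so w ≈ 1012.6 mm and w√2 ≈ 1432.0 mm → R0 = 1013 × 1432 mm.
R1: ⌊1432/2⌋ × 1013 = 716 × 1013 mm
R2: ⌊1013/2⌋ × 716 = 506 × 716 mm
R3: ⌊716/2⌋ × 506 = 358 × 506 mm

358 × 506 mm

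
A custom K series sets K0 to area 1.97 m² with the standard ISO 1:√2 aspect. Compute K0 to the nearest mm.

Let the short side be w mm. Then w · w√2 = 1.97 m² = 1,970,000 mm².
w² = 1,970,000/√2, so w ≈ 1180.3 mm; long side = w√2 ≈ 1669.1 mm.

1180 × 1669 mm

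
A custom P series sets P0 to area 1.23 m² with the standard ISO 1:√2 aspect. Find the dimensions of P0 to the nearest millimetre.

933 × 1319 mm

Let the short side be w mm. Then w · w√2 = 1.23 m² = 1,230,000 mm².
w² = 1,230,000/√2, so w ≈ 932.6 mm; long side = w√2 ≈ 1318.9 mm.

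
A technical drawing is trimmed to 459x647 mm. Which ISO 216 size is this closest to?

Aspect ratio 647/459 ≈ 1.410 — close to the ISO √2 ≈ 1.414.
In the C-series (envelope sizes, between A and B): C2 = 458 × 648 mm.
Off by 2 mm total — nearest standard size.

C2 (458 × 648 mm)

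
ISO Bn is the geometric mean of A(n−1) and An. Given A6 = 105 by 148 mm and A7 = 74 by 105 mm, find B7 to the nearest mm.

Short side: √(105 · 74) = √7770 ≈ 88.1 → 88 mm
Long side: √(148 · 105) = √15540 ≈ 124.7 → 125 mm

88 × 125 mm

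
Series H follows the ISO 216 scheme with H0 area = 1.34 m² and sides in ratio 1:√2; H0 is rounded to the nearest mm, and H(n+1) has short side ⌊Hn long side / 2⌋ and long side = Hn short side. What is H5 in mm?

172 × 243 mm

Let H0's short side be w mm. w · w√2 = 1.34 m² = 1,340,000 mm², so w ≈ 973.4 mm and w√2 ≈ 1376.6 mm → H0 = 973 × 1377 mm.
H1: ⌊1377/2⌋ × 973 = 688 × 973 mm
H2: ⌊973/2⌋ × 688 = 486 × 688 mm
H3: ⌊688/2⌋ × 486 = 344 × 486 mm
H4: ⌊486/2⌋ × 344 = 243 × 344 mm
H5: ⌊344/2⌋ × 243 = 172 × 243 mm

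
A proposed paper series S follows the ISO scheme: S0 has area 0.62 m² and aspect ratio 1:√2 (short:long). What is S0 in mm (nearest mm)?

Let the short side be w mm. Then w · w√2 = 0.62 m² = 620,000 mm².
w² = 620,000/√2, so w ≈ 662.1 mm; long side = w√2 ≈ 936.4 mm.

662 × 936 mm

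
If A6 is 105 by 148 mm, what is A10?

A7: ⌊148/2⌋ × 105 = 74 × 105 mm
A8: ⌊105/2⌋ × 74 = 52 × 74 mm
A9: ⌊74/2⌋ × 52 = 37 × 52 mm
A10: ⌊52/2⌋ × 37 = 26 × 37 mm

26 × 37 mm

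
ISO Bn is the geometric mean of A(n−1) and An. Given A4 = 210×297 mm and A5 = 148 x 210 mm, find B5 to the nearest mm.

Short side: √(210 · 148) = √31080 ≈ 176.3 → 176 mm
Long side: √(297 · 210) = √62370 ≈ 249.7 → 250 mm

176 × 250 mm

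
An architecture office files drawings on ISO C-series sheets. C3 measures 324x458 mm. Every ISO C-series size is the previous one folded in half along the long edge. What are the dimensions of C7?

C4: ⌊458/2⌋ × 324 = 229 × 324 mm
C5: ⌊324/2⌋ × 229 = 162 × 229 mm
C6: ⌊229/2⌋ × 162 = 114 × 162 mm
C7: ⌊162/2⌋ × 114 = 81 × 114 mm

81 × 114 mm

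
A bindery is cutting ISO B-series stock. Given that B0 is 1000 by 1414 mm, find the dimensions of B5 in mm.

176 × 250 mm

B1: ⌊1414/2⌋ × 1000 = 707 × 1000 mm
B2: ⌊1000/2⌋ × 707 = 500 × 707 mm
B3: ⌊707/2⌋ × 500 = 353 × 500 mm
B4: ⌊500/2⌋ × 353 = 250 × 353 mm
B5: ⌊353/2⌋ × 250 = 176 × 250 mm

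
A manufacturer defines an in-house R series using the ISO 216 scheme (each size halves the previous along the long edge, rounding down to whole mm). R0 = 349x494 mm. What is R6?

R1 = 247 × 349 mm (from R0 by 1 halving).
R2: ⌊349/2⌋ × 247 = 174 × 247 mm
R3: ⌊247/2⌋ × 174 = 123 × 174 mm
R4: ⌊174/2⌋ × 123 = 87 × 123 mm
R5: ⌊123/2⌋ × 87 = 61 × 87 mm
R6: ⌊87/2⌋ × 61 = 43 × 61 mm

43 × 61 mm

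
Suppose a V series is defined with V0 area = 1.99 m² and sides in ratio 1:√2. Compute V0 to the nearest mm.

1186 × 1678 mm

Let the short side be w mm. Then w · w√2 = 1.99 m² = 1,990,000 mm².
w² = 1,990,000/√2, so w ≈ 1186.2 mm; long side = w√2 ≈ 1677.6 mm.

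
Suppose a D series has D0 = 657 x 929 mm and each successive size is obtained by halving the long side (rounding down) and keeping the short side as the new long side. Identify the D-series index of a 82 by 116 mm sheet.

D0: 657 × 929 mm
D1: 464 × 657 mm
D2: 328 × 464 mm
D3: 232 × 328 mm
D4: 164 × 232 mm
D5: 116 × 164 mm
D6: 82 × 116 mm
D7: 58 × 82 mm
→ matches D6.

D6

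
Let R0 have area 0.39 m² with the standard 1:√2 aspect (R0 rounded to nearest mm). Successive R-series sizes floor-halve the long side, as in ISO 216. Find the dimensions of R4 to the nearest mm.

Let R0's short side be w mm. w · w√2 = 0.39 m² = 390,000 mm², so w ≈ 525.1 mm and w√2 ≈ 742.7 mm → R0 = 525 × 743 mm.
R1: ⌊743/2⌋ × 525 = 371 × 525 mm
R2: ⌊525/2⌋ × 371 = 262 × 371 mm
R3: ⌊371/2⌋ × 262 = 185 × 262 mm
R4: ⌊262/2⌋ × 185 = 131 × 185 mm

131 × 185 mm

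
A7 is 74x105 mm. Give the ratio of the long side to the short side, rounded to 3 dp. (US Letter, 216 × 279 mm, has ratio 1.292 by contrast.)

105 / 74 = 1.419
ISO 216 targets √2 ≈ 1.414; the +0.005 deviation is from mm rounding.

1.419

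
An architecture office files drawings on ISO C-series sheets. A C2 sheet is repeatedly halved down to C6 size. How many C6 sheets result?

C2 = 458 × 648 mm; C6 = 114 × 162 mm.
Each halving step doubles the count; 4 steps from C2 to C6.
2^4 = 16.

16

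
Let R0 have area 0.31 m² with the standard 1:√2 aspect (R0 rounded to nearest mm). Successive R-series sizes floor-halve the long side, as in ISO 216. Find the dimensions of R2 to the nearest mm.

234 × 331 mm

Let R0's short side be w mm. w · w√2 = 0.31 m² = 310,000 mm², so w ≈ 468.2 mm and w√2 ≈ 662.1 mm → R0 = 468 × 662 mm.
R1: ⌊662/2⌋ × 468 = 331 × 468 mm
R2: ⌊468/2⌋ × 331 = 234 × 331 mm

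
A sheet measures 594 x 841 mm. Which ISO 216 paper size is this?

Aspect ratio 841/594 ≈ 1.416 — close to the ISO √2 ≈ 1.414.
In the A-series (A0 area = 1 m²): A1 = 594 × 841 mm.

A1 (594 × 841 mm)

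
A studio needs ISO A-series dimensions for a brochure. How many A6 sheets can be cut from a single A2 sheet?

16

Each ISO step halves the sheet: 1 × A2 → 2 × A3 → 4 × A4 → 8 × A5 → …
From A2 to A6 is 4 halving steps: 2^4 = 16.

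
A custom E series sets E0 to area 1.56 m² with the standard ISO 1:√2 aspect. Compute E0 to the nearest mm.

1050 × 1485 mm

Let the short side be w mm. Then w · w√2 = 1.56 m² = 1,560,000 mm².
w² = 1,560,000/√2, so w ≈ 1050.3 mm; long side = w√2 ≈ 1485.3 mm.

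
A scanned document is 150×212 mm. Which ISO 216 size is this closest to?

A5 (148 × 210 mm)

Aspect ratio 212/150 ≈ 1.413 — close to the ISO √2 ≈ 1.414.
In the A-series (A0 area = 1 m²): A5 = 148 × 210 mm.
Off by 4 mm total — nearest standard size.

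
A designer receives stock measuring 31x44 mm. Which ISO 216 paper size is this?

Aspect ratio 44/31 ≈ 1.419 — close to the ISO √2 ≈ 1.414.
In the B-series (B0 = 1000 × 1414 mm): B10 = 31 × 44 mm.

B10 (31 × 44 mm)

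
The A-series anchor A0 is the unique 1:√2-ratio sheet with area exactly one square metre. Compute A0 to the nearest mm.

Let the short side be w mm. Then the long side is w√2 and w · w√2 = 10⁶ mm².
w² = 10⁶/√2, so w = 1000 / 2^(1/4) ≈ 840.9 mm; long side = 1000 · 2^(1/4) ≈ 1189.2 mm.

841 × 1189 mm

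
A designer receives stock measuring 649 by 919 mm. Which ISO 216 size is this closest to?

C1 (648 × 917 mm)

Aspect ratio 919/649 ≈ 1.416 — close to the ISO √2 ≈ 1.414.
In the C-series (envelope sizes, between A and B): C1 = 648 × 917 mm.
Off by 3 mm total — nearest standard size.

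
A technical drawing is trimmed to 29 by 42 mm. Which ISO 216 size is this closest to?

C10 (28 × 40 mm)

Aspect ratio 42/29 ≈ 1.448 (ISO target is √2 ≈ 1.414).
In the C-series (envelope sizes, between A and B): C10 = 28 × 40 mm.
Off by 3 mm total — nearest standard size.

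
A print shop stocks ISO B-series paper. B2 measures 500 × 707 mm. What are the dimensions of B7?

B3: ⌊707/2⌋ × 500 = 353 × 500 mm
B4: ⌊500/2⌋ × 353 = 250 × 353 mm
B5: ⌊353/2⌋ × 250 = 176 × 250 mm
B6: ⌊250/2⌋ × 176 = 125 × 176 mm
B7: ⌊176/2⌋ × 125 = 88 × 125 mm

88 × 125 mm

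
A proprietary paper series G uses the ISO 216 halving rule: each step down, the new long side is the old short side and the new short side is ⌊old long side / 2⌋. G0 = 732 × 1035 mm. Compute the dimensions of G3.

258 × 366 mm

G1: ⌊1035/2⌋ × 732 = 517 × 732 mm
G2: ⌊732/2⌋ × 517 = 366 × 517 mm
G3: ⌊517/2⌋ × 366 = 258 × 366 mm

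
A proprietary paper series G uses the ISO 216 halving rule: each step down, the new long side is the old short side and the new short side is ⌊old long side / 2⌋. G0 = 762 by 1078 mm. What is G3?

269 × 381 mm

G1: ⌊1078/2⌋ × 762 = 539 × 762 mm
G2: ⌊762/2⌋ × 539 = 381 × 539 mm
G3: ⌊539/2⌋ × 381 = 269 × 381 mm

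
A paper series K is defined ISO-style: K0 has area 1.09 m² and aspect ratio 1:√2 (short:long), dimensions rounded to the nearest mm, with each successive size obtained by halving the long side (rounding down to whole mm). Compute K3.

310 × 439 mm

Let K0's short side be w mm. w · w√2 = 1.09 m² = 1,090,000 mm², so w ≈ 877.9 mm and w√2 ≈ 1241.6 mm → K0 = 878 × 1242 mm.
K1: ⌊1242/2⌋ × 878 = 621 × 878 mm
K2: ⌊878/2⌋ × 621 = 439 × 621 mm
K3: ⌊621/2⌋ × 439 = 310 × 439 mm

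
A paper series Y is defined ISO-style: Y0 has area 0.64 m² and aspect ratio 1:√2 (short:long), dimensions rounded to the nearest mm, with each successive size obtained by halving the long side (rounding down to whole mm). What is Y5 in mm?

118 × 168 mm

Let Y0's short side be w mm. w · w√2 = 0.64 m² = 640,000 mm², so w ≈ 672.7 mm and w√2 ≈ 951.4 mm → Y0 = 673 × 951 mm.
Y1: ⌊951/2⌋ × 673 = 475 × 673 mm
Y2: ⌊673/2⌋ × 475 = 336 × 475 mm
Y3: ⌊475/2⌋ × 336 = 237 × 336 mm
Y4: ⌊336/2⌋ × 237 = 168 × 237 mm
Y5: ⌊237/2⌋ × 168 = 118 × 168 mm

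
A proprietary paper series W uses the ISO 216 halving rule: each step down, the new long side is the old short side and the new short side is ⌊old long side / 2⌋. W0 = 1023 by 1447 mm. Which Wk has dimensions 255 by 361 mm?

W0: 1023 × 1447 mm
W1: 723 × 1023 mm
W2: 511 × 723 mm
W3: 361 × 511 mm
W4: 255 × 361 mm
W5: 180 × 255 mm
→ matches W4.

W4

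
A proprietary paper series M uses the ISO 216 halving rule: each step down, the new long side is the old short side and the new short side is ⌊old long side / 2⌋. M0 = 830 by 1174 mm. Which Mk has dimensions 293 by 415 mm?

M3

M0: 830 × 1174 mm
M1: 587 × 830 mm
M2: 415 × 587 mm
M3: 293 × 415 mm
M4: 207 × 293 mm
→ matches M3.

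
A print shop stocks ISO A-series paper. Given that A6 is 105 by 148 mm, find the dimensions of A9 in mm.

A7: ⌊148/2⌋ × 105 = 74 × 105 mm
A8: ⌊105/2⌋ × 74 = 52 × 74 mm
A9: ⌊74/2⌋ × 52 = 37 × 52 mm

37 × 52 mm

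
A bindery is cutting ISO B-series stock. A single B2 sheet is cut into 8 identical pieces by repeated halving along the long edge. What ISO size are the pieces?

B5

8 = 2^3, so 3 halving steps.
B2 → B3 → … → B5 after 3 steps.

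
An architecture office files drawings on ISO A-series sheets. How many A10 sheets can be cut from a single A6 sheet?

Each ISO step halves the sheet: 1 × A6 → 2 × A7 → 4 × A8 → 8 × A9 → …
From A6 to A10 is 4 halving steps: 2^4 = 16.

16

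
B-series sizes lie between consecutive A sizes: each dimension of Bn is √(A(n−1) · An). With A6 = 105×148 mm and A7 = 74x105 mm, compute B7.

88 × 125 mm

Short side: √(105 · 74) = √7770 ≈ 88.1 → 88 mm
Long side: √(148 · 105) = √15540 ≈ 124.7 → 125 mm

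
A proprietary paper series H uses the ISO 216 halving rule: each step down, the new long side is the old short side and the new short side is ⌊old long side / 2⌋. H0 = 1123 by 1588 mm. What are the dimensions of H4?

280 × 397 mm

H1 = 794 × 1123 mm (from H0 by 1 halving).
H2: ⌊1123/2⌋ × 794 = 561 × 794 mm
H3: ⌊794/2⌋ × 561 = 397 × 561 mm
H4: ⌊561/2⌋ × 397 = 280 × 397 mm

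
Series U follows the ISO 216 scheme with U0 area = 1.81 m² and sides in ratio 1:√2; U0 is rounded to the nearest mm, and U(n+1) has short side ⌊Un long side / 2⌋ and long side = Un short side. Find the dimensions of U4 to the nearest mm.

282 × 400 mm

Let U0's short side be w mm. w · w√2 = 1.81 m² = 1,810,000 mm², so w ≈ 1131.3 mm and w√2 ≈ 1599.9 mm → U0 = 1131 × 1600 mm.
U1: ⌊1600/2⌋ × 1131 = 800 × 1131 mm
U2: ⌊1131/2⌋ × 800 = 565 × 800 mm
U3: ⌊800/2⌋ × 565 = 400 × 565 mm
U4: ⌊565/2⌋ × 400 = 282 × 400 mm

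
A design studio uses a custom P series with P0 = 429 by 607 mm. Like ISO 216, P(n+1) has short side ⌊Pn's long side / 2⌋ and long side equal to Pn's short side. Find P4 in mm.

107 × 151 mm

P1: ⌊607/2⌋ × 429 = 303 × 429 mm
P2: ⌊429/2⌋ × 303 = 214 × 303 mm
P3: ⌊303/2⌋ × 214 = 151 × 214 mm
P4: ⌊214/2⌋ × 151 = 107 × 151 mm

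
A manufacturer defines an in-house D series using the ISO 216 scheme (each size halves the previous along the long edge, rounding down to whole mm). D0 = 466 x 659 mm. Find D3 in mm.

164 × 233 mm

D1: ⌊659/2⌋ × 466 = 329 × 466 mm
D2: ⌊466/2⌋ × 329 = 233 × 329 mm
D3: ⌊329/2⌋ × 233 = 164 × 233 mm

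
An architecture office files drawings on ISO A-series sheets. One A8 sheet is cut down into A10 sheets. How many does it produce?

4

Each ISO step halves the sheet: 1 × A8 → 2 × A9 → 4 × A10
From A8 to A10 is 2 halving steps: 2^2 = 4.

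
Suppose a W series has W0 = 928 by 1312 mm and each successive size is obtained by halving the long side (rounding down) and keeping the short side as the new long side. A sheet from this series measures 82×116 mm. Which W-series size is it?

W7

W0: 928 × 1312 mm
W1: 656 × 928 mm
W2: 464 × 656 mm
W3: 328 × 464 mm
W4: 232 × 328 mm
W5: 164 × 232 mm
W6: 116 × 164 mm
W7: 82 × 116 mm
W8: 58 × 82 mm
→ matches W7.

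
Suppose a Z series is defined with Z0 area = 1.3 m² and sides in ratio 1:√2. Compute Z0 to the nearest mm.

Let the short side be w mm. Then w · w√2 = 1.3 m² = 1,300,000 mm².
w² = 1,300,000/√2, so w ≈ 958.8 mm; long side = w√2 ≈ 1355.9 mm.

959 × 1356 mm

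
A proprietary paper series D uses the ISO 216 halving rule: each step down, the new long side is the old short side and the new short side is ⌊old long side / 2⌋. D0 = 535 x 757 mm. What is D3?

189 × 267 mm

D1: ⌊757/2⌋ × 535 = 378 × 535 mm
D2: ⌊535/2⌋ × 378 = 267 × 378 mm
D3: ⌊378/2⌋ × 267 = 189 × 267 mm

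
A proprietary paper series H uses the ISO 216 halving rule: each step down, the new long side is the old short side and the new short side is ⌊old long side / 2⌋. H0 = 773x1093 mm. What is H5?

136 × 193 mm

H1: ⌊1093/2⌋ × 773 = 546 × 773 mm
H2: ⌊773/2⌋ × 546 = 386 × 546 mm
H3: ⌊546/2⌋ × 386 = 273 × 386 mm
H4: ⌊386/2⌋ × 273 = 193 × 273 mm
H5: ⌊273/2⌋ × 193 = 136 × 193 mm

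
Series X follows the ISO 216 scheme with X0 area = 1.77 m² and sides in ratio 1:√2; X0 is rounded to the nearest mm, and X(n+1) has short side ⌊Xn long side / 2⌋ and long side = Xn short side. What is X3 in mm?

395 × 559 mm

Let X0's short side be w mm. w · w√2 = 1.77 m² = 1,770,000 mm², so w ≈ 1118.7 mm and w√2 ≈ 1582.1 mm → X0 = 1119 × 1582 mm.
X1: ⌊1582/2⌋ × 1119 = 791 × 1119 mm
X2: ⌊1119/2⌋ × 791 = 559 × 791 mm
X3: ⌊791/2⌋ × 559 = 395 × 559 mm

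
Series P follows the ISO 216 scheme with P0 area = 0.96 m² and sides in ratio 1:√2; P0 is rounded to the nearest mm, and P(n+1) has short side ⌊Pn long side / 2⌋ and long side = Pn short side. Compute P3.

Let P0's short side be w mm. w · w√2 = 0.96 m² = 960,000 mm², so w ≈ 823.9 mm and w√2 ≈ 1165.2 mm → P0 = 824 × 1165 mm.
P1: ⌊1165/2⌋ × 824 = 582 × 824 mm
P2: ⌊824/2⌋ × 582 = 412 × 582 mm
P3: ⌊582/2⌋ × 412 = 291 × 412 mm

291 × 412 mm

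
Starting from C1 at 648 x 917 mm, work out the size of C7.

C2: ⌊917/2⌋ × 648 = 458 × 648 mm
C3: ⌊648/2⌋ × 458 = 324 × 458 mm
C4: ⌊458/2⌋ × 324 = 229 × 324 mm
C5: ⌊324/2⌋ × 229 = 162 × 229 mm
C6: ⌊229/2⌋ × 162 = 114 × 162 mm
C7: ⌊162/2⌋ × 114 = 81 × 114 mm

81 × 114 mm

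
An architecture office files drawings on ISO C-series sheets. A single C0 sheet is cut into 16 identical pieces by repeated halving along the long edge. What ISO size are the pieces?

C4

16 = 2^4, so 4 halving steps.
C0 → C1 → … → C4 after 4 steps.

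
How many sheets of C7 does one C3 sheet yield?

C3 = 324 × 458 mm; C7 = 81 × 114 mm.
Each halving step doubles the count; 4 steps from C3 to C7.
2^4 = 16.

16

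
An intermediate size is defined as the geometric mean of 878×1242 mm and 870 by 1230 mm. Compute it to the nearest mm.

Short side: √(878 · 870) = √763860 ≈ 874.0 → 874 mm
Long side: √(1242 · 1230) = √1527660 ≈ 1236.0 → 1236 mm

874 × 1236 mm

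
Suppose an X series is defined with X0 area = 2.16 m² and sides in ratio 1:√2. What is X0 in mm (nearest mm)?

Let the short side be w mm. Then w · w√2 = 2.16 m² = 2,160,000 mm².
w² = 2,160,000/√2, so w ≈ 1235.9 mm; long side = w√2 ≈ 1747.8 mm.

1236 × 1748 mm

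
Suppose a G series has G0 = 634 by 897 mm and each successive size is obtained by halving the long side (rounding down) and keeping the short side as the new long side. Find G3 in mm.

224 × 317 mm

G1: ⌊897/2⌋ × 634 = 448 × 634 mm
G2: ⌊634/2⌋ × 448 = 317 × 448 mm
G3: ⌊448/2⌋ × 317 = 224 × 317 mm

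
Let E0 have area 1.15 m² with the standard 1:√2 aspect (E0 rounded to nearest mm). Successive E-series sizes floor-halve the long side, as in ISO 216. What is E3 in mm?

Let E0's short side be w mm. w · w√2 = 1.15 m² = 1,150,000 mm², so w ≈ 901.8 mm and w√2 ≈ 1275.3 mm → E0 = 902 × 1275 mm.
E1: ⌊1275/2⌋ × 902 = 637 × 902 mm
E2: ⌊902/2⌋ × 637 = 451 × 637 mm
E3: ⌊637/2⌋ × 451 = 318 × 451 mm

318 × 451 mm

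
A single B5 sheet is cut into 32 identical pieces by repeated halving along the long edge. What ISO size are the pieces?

B10

32 = 2^5, so 5 halving steps.
B5 → B6 → … → B10 after 5 steps.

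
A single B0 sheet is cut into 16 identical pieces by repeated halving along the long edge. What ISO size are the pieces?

16 = 2^4, so 4 halving steps.
B0 → B1 → … → B4 after 4 steps.

B4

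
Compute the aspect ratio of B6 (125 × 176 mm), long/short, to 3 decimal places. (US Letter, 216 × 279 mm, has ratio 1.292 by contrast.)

176 / 125 = 1.408
ISO 216 targets √2 ≈ 1.414; the -0.006 deviation is from mm rounding.

1.408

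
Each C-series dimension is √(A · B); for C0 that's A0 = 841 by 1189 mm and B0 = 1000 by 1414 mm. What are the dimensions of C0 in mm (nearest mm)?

917 × 1297 mm

Short: √(841 · 1000) = √841000 ≈ 917.1 mm.
Long: √(1189 · 1414) = √1681246 ≈ 1296.6 mm.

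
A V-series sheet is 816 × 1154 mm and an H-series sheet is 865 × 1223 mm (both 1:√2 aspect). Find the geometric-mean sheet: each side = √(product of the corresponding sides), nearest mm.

840 × 1188 mm

Short side: √(816 · 865) = √705840 ≈ 840.1 → 840 mm
Long side: √(1154 · 1223) = √1411342 ≈ 1188.0 → 1188 mm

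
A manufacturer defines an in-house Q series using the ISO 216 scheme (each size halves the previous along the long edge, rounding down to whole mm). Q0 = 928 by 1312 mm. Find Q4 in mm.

Q1: ⌊1312/2⌋ × 928 = 656 × 928 mm
Q2: ⌊928/2⌋ × 656 = 464 × 656 mm
Q3: ⌊656/2⌋ × 464 = 328 × 464 mm
Q4: ⌊464/2⌋ × 328 = 232 × 328 mm

232 × 328 mm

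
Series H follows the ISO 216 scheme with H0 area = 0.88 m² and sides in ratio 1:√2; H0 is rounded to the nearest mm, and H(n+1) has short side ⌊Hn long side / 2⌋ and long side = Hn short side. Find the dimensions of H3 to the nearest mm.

Let H0's short side be w mm. w · w√2 = 0.88 m² = 880,000 mm², so w ≈ 788.8 mm and w√2 ≈ 1115.6 mm → H0 = 789 × 1116 mm.
H1: ⌊1116/2⌋ × 789 = 558 × 789 mm
H2: ⌊789/2⌋ × 558 = 394 × 558 mm
H3: ⌊558/2⌋ × 394 = 279 × 394 mm

279 × 394 mm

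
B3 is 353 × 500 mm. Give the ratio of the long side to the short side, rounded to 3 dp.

1.416

500 / 353 = 1.416
ISO 216 targets √2 ≈ 1.414; the +0.002 deviation is from mm rounding.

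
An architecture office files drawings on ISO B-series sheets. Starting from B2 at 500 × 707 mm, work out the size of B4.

250 × 353 mm

B3: ⌊707/2⌋ × 500 = 353 × 500 mm
B4: ⌊500/2⌋ × 353 = 250 × 353 mm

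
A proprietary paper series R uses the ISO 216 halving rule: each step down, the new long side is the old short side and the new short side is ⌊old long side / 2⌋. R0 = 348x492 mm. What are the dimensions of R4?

R1 = 246 × 348 mm (from R0 by 1 halving).
R2: ⌊348/2⌋ × 246 = 174 × 246 mm
R3: ⌊246/2⌋ × 174 = 123 × 174 mm
R4: ⌊174/2⌋ × 123 = 87 × 123 mm

87 × 123 mm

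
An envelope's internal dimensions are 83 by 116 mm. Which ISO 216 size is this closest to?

Aspect ratio 116/83 ≈ 1.398 (ISO target is √2 ≈ 1.414).
In the C-series (envelope sizes, between A and B): C7 = 81 × 114 mm.
Off by 4 mm total — nearest standard size.

C7 (81 × 114 mm)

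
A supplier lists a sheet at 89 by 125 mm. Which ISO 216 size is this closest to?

Aspect ratio 125/89 ≈ 1.404 — close to the ISO √2 ≈ 1.414.
In the B-series (B0 = 1000 × 1414 mm): B7 = 88 × 125 mm.
Off by 1 mm total — nearest standard size.

B7 (88 × 125 mm)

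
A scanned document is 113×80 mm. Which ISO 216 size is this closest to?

Aspect ratio 113/80 ≈ 1.413 — close to the ISO √2 ≈ 1.414.
In the C-series (envelope sizes, between A and B): C7 = 81 × 114 mm.
Off by 2 mm total — nearest standard size.

C7 (81 × 114 mm)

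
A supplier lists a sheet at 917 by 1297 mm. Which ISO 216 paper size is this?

C0 (917 × 1297 mm)

Aspect ratio 1297/917 ≈ 1.414 — close to the ISO √2 ≈ 1.414.
In the C-series (envelope sizes, between A and B): C0 = 917 × 1297 mm.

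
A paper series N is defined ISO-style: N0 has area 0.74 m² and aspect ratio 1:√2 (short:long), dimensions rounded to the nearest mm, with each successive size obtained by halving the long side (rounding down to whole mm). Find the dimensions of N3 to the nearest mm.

255 × 361 mm

Let N0's short side be w mm. w · w√2 = 0.74 m² = 740,000 mm², so w ≈ 723.4 mm and w√2 ≈ 1023.0 mm → N0 = 723 × 1023 mm.
N1: ⌊1023/2⌋ × 723 = 511 × 723 mm
N2: ⌊723/2⌋ × 511 = 361 × 511 mm
N3: ⌊511/2⌋ × 361 = 255 × 361 mm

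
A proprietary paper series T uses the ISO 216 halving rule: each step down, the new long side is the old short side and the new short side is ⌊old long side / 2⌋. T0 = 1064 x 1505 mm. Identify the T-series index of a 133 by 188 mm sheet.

T0: 1064 × 1505 mm
T1: 752 × 1064 mm
T2: 532 × 752 mm
T3: 376 × 532 mm
T4: 266 × 376 mm
T5: 188 × 266 mm
T6: 133 × 188 mm
T7: 94 × 133 mm
→ matches T6.

T6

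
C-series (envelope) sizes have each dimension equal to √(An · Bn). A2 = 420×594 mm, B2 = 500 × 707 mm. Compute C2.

458 × 648 mm

Short side: √(420 · 500) = √210000 ≈ 458.3 → 458 mm
Long side: √(594 · 707) = √419958 ≈ 648.0 → 648 mm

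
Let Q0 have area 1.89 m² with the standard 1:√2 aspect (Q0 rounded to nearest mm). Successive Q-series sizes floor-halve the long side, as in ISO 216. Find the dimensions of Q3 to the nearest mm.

Let Q0's short side be w mm. w · w√2 = 1.89 m² = 1,890,000 mm², so w ≈ 1156.0 mm and w√2 ≈ 1634.9 mm → Q0 = 1156 × 1635 mm.
Q1: ⌊1635/2⌋ × 1156 = 817 × 1156 mm
Q2: ⌊1156/2⌋ × 817 = 578 × 817 mm
Q3: ⌊817/2⌋ × 578 = 408 × 578 mm

408 × 578 mm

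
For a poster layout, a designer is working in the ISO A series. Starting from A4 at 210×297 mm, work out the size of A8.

52 × 74 mm

A5: ⌊297/2⌋ × 210 = 148 × 210 mm
A6: ⌊210/2⌋ × 148 = 105 × 148 mm
A7: ⌊148/2⌋ × 105 = 74 × 105 mm
A8: ⌊105/2⌋ × 74 = 52 × 74 mm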